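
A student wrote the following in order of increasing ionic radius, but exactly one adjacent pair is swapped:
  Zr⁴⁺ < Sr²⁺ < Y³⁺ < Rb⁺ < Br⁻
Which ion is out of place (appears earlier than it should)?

The pair Sr²⁺, Y³⁺ is the wrong way round — Y³⁺ and Sr²⁺ share 36 electrons; the higher nuclear charge on Y (Z=39) contracts it more, so Y³⁺ < Sr²⁺. All other adjacent pairs agree with periodic trends, so Sr²⁺ is the misplaced ion.

Sr²⁺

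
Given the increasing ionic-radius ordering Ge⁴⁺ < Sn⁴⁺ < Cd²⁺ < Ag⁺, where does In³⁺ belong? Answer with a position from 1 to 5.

Tabulating Z and e⁻: Ge⁴⁺ (Z=32, 28 e⁻), Sn⁴⁺ (Z=50, 46 e⁻), In³⁺ (Z=49, 46 e⁻), Cd²⁺ (Z=48, 46 e⁻), Ag⁺ (Z=47, 46 e⁻). Ge⁴⁺ < Sn⁴⁺ (same group, 1 shell fewer); Sn⁴⁺ < In³⁺ (isoelectronic, higher Z=50 is smaller); In³⁺ < Cd²⁺ (both 46 e⁻, Z=49>48); Cd²⁺ < Ag⁺ (both 46 e⁻, Z=48>47).
The complete sequence is Ge⁴⁺ < Sn⁴⁺ < In³⁺ < Cd²⁺ < Ag⁺. In³⁺ sits at position 3.

3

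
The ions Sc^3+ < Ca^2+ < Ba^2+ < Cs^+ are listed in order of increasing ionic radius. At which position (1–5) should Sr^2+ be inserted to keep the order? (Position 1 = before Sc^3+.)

3

Tabulating Z and e⁻: Sc^3+ has 18 e⁻ (Z=21), Ca^2+ has 18 e⁻ (Z=20), Sr^2+ has 36 e⁻ (Z=38), Ba^2+ has 54 e⁻ (Z=56), Cs^+ has 54 e⁻ (Z=55). Sc^3+ < Ca^2+ (isoelectronic, higher Z=21 is smaller); Ca^2+ < Sr^2+ (same group, period 4 vs 5); Sr^2+ < Ba^2+ (same group, 1 shell fewer); Ba^2+ < Cs^+ (both 54 e⁻, Z=56>55).
With Sr^2+ included the full order is Sc^3+ < Ca^2+ < Sr^2+ < Ba^2+ < Cs^+, so it takes position 3.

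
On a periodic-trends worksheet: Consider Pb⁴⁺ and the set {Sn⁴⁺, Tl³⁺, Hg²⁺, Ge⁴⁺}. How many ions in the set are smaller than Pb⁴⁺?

Work out protons and electrons: Ge⁴⁺ has 28 e⁻ (Z=32), Sn⁴⁺ has 46 e⁻ (Z=50), Pb⁴⁺ has 78 e⁻ (Z=82), Tl³⁺ has 78 e⁻ (Z=81), Hg²⁺ has 78 e⁻ (Z=80). Ge⁴⁺ < Sn⁴⁺ (same group, 1 shell fewer); Sn⁴⁺ < Pb⁴⁺ (same group, 1 shell fewer); Pb⁴⁺ < Tl³⁺ (isoelectronic, higher Z=82 is smaller); Tl³⁺ < Hg²⁺ (both 78 e⁻, Z=81>80).
Relative to Pb⁴⁺, the ions that are smaller are Ge⁴⁺, Sn⁴⁺. That's 2.

2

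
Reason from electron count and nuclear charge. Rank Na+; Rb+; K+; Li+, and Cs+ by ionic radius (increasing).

Li+ < Na+ < K+ < Rb+ < Cs+

These ions sit in one column with identical charge. Each step down the periodic table adds a principal shell, increasing the radius.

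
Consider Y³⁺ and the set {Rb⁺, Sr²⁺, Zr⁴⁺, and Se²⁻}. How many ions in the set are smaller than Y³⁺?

1

Each ion has 36 electrons. The ranking follows nuclear charge in reverse — greater Z gives a smaller radius. Zr⁴⁺ (Z=40), Y³⁺ (Z=39), Sr²⁺ (Z=38), Rb⁺ (Z=37), Se²⁻ (Z=34).
Relative to Y³⁺, the ions that are smaller are Zr⁴⁺. So 1 is smaller.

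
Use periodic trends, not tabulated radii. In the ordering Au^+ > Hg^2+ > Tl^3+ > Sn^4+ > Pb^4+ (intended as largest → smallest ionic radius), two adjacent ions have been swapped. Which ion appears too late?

Scanning neighbour by neighbour, only Sn^4+/Pb^4+ violates a trend: same group and charge — period 5 sits above period 6, so Sn^4+ is smaller. That makes Pb^4+ the one sitting a position late relative to where it belongs.

Pb^4+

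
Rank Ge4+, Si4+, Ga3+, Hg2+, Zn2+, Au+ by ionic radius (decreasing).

Au+ > Hg2+ > Zn2+ > Ga3+ > Ge4+ > Si4+

First list Z and electron count for each: Si4+: 10 e⁻, Z=14, Ge4+: 28 e⁻, Z=32, Ga3+: 28 e⁻, Z=31, Zn2+: 28 e⁻, Z=30, Hg2+: 78 e⁻, Z=80, Au+: 78 e⁻, Z=79. Si4+ < Ge4+ (same group, 1 shell fewer); Ge4+ < Ga3+ (both 28 e⁻, Z=32>31); Ga3+ < Zn2+ (isoelectronic, higher Z=31 is smaller); Zn2+ < Hg2+ (same group, 2 shells fewer); Hg2+ < Au+ (both 78 e⁻, Z=80>79).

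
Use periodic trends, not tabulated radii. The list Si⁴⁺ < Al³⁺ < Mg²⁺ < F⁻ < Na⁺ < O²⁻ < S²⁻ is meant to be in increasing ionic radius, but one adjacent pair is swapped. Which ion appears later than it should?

Na⁺

The pair F⁻, Na⁺ is the wrong way round — Na⁺ and F⁻ share 10 electrons; the higher nuclear charge on Na (Z=11) contracts it more, so Na⁺ < F⁻. All other adjacent pairs agree with periodic trends, so Na⁺ is the misplaced ion.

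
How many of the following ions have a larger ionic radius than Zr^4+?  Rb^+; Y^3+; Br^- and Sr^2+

4

These species are isoelectronic with 36 electrons. The only difference is the number of protons: Zr^4+ (Z=40), Y^3+ (Z=39), Sr^2+ (Z=38), Rb^+ (Z=37), Br^- (Z=35). The strongest nuclear pull (Zr^4+) gives the smallest ion.
Overall: Zr^4+ < Y^3+ < Sr^2+ < Rb^+ < Br^-. Zr^4+ has 0 below it and 4 above. Count: 4.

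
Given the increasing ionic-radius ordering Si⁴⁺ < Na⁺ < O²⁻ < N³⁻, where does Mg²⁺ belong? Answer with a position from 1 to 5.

2

Isoelectronic series (10 e⁻ each). Size is set by nuclear charge: more protons means a smaller ion. Si⁴⁺ (Z=14), Mg²⁺ (Z=12), Na⁺ (Z=11), O²⁻ (Z=8), N³⁻ (Z=7).
The complete sequence is Si⁴⁺ < Mg²⁺ < Na⁺ < O²⁻ < N³⁻. Mg²⁺ sits at position 2.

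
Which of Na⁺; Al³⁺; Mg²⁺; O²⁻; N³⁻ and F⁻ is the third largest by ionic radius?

All of these have 10 electrons (isoelectronic). With the same electron cloud, the ion with the most protons pulls it in tightest. Nuclear charges: Al³⁺ (Z=13), Mg²⁺ (Z=12), Na⁺ (Z=11), F⁻ (Z=9), O²⁻ (Z=8), N³⁻ (Z=7). Highest Z is smallest.
So the order is Al³⁺ < Mg²⁺ < Na⁺ < F⁻ < O²⁻ < N³⁻; the 3rd-largest ion is F⁻.

F⁻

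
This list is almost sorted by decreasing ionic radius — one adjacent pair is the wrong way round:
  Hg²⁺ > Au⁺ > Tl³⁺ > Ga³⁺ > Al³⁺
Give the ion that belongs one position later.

The pair Hg²⁺, Au⁺ is the wrong way round — they are isoelectronic (78 e⁻) and Hg has more protons than Au (80 vs 79), making Hg²⁺ smaller. All other adjacent pairs agree with periodic trends, so Hg²⁺ is the misplaced ion.

Hg²⁺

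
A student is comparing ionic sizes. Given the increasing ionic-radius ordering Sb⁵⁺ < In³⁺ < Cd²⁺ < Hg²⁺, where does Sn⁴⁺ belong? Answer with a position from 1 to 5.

2

Sb⁵⁺ (Z=51, 46 e⁻), Sn⁴⁺ (Z=50, 46 e⁻), In³⁺ (Z=49, 46 e⁻), Cd²⁺ (Z=48, 46 e⁻), Hg²⁺ (Z=80, 78 e⁻). Sb⁵⁺ < Sn⁴⁺ (both 46 e⁻, Z=51>50); Sn⁴⁺ < In³⁺ (isoelectronic, higher Z=50 is smaller); In³⁺ < Cd²⁺ (isoelectronic, higher Z=49 is smaller); Cd²⁺ < Hg²⁺ (same group, period 5 vs 6).
With Sn⁴⁺ included the full order is Sb⁵⁺ < Sn⁴⁺ < In³⁺ < Cd²⁺ < Hg²⁺, so it takes position 2.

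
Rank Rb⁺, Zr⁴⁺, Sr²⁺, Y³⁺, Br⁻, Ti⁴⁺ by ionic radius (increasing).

Tabulating Z and e⁻: Ti⁴⁺ (Z=22, 18 e⁻), Zr⁴⁺ (Z=40, 36 e⁻), Y³⁺ (Z=39, 36 e⁻), Sr²⁺ (Z=38, 36 e⁻), Rb⁺ (Z=37, 36 e⁻), Br⁻ (Z=35, 36 e⁻). Ti⁴⁺ < Zr⁴⁺ (same group, period 4 vs 5); Zr⁴⁺ < Y³⁺ (both 36 e⁻, Z=40>39); Y³⁺ < Sr²⁺ (isoelectronic, higher Z=39 is smaller); Sr²⁺ < Rb⁺ (both 36 e⁻, Z=38>37); Rb⁺ < Br⁻ (isoelectronic, higher Z=37 is smaller).

Ti⁴⁺ < Zr⁴⁺ < Y³⁺ < Sr²⁺ < Rb⁺ < Br⁻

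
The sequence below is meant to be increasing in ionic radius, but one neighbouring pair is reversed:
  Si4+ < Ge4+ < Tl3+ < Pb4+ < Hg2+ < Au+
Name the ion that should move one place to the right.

Check each adjacent pair. Tl3+ and Pb4+ are reversed: they are isoelectronic (78 e⁻) and Pb has more protons than Tl (82 vs 81), making Pb4+ smaller. No other neighbouring pair contradicts the periodic trends, so Tl3+ is the ion listed too early.

Tl3+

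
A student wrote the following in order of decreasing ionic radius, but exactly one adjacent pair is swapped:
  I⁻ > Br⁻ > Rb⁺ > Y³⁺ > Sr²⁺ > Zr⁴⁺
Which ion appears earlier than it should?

Y³⁺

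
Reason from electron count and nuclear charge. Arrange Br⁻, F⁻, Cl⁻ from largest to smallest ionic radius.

Br⁻ > Cl⁻ > F⁻

These ions sit in one column with identical charge. Each step down the periodic table adds a principal shell, increasing the radius.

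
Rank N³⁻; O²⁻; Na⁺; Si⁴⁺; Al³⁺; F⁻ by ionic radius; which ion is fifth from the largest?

Al³⁺

Isoelectronic series (10 e⁻ each). Size is set by nuclear charge: more protons means a smaller ion. Si⁴⁺ (Z=14), Al³⁺ (Z=13), Na⁺ (Z=11), F⁻ (Z=9), O²⁻ (Z=8), N³⁻ (Z=7).
That gives Si⁴⁺ < Al³⁺ < Na⁺ < F⁻ < O²⁻ < N³⁻. From the largest end, number 5 is Al³⁺.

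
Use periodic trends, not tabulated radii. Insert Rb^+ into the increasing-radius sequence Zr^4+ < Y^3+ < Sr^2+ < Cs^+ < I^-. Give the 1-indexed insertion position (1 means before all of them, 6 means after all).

4

Electron counts and nuclear charges: Zr^4+ (Z=40, 36 e⁻), Y^3+ (Z=39, 36 e⁻), Sr^2+ (Z=38, 36 e⁻), Rb^+ (Z=37, 36 e⁻), Cs^+ (Z=55, 54 e⁻), I^- (Z=53, 54 e⁻). Zr^4+ < Y^3+ (both 36 e⁻, Z=40>39); Y^3+ < Sr^2+ (isoelectronic, higher Z=39 is smaller); Sr^2+ < Rb^+ (both 36 e⁻, Z=38>37); Rb^+ < Cs^+ (same group, period 5 vs 6); Cs^+ < I^- (both 54 e⁻, Z=55>53).
The complete sequence is Zr^4+ < Y^3+ < Sr^2+ < Rb^+ < Cs^+ < I^-. Rb^+ sits at position 4.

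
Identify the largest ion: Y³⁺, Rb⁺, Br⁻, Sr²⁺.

These species are isoelectronic with 36 electrons. The only difference is the number of protons: Y³⁺ (Z=39), Sr²⁺ (Z=38), Rb⁺ (Z=37), Br⁻ (Z=35). The strongest nuclear pull (Y³⁺) gives the smallest ion.

Br⁻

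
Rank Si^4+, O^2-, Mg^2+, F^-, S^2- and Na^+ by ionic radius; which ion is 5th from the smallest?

O^2-

Tabulating Z and e⁻: Si^4+ has 10 e⁻ (Z=14), Mg^2+ has 10 e⁻ (Z=12), Na^+ has 10 e⁻ (Z=11), F^- has 10 e⁻ (Z=9), O^2- has 10 e⁻ (Z=8), S^2- has 18 e⁻ (Z=16). Si^4+ < Mg^2+ (both 10 e⁻, Z=14>12); Mg^2+ < Na^+ (isoelectronic, higher Z=12 is smaller); Na^+ < F^- (isoelectronic, higher Z=11 is smaller); F^- < O^2- (isoelectronic, higher Z=9 is smaller); O^2- < S^2- (same group, period 2 vs 3).
Full ascending order: Si^4+ < Mg^2+ < Na^+ < F^- < O^2- < S^2-. Counting from the smallest, position 5 is O^2-.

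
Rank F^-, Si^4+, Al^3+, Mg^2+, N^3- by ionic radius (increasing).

Si^4+ < Al^3+ < Mg^2+ < F^- < N^3-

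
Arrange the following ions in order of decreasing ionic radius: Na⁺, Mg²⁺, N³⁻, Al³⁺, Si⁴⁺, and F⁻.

Isoelectronic series (10 e⁻ each). Size is set by nuclear charge: more protons means a smaller ion. Si⁴⁺ (Z=14), Al³⁺ (Z=13), Mg²⁺ (Z=12), Na⁺ (Z=11), F⁻ (Z=9), N³⁻ (Z=7).

N³⁻ > F⁻ > Na⁺ > Mg²⁺ > Al³⁺ > Si⁴⁺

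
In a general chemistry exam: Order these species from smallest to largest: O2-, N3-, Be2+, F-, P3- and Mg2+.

Electron counts and nuclear charges: Be2+: 2 e⁻, Z=4, Mg2+: 10 e⁻, Z=12, F-: 10 e⁻, Z=9, O2-: 10 e⁻, Z=8, N3-: 10 e⁻, Z=7, P3-: 18 e⁻, Z=15. Be2+ < Mg2+ (same group, period 2 vs 3); Mg2+ < F- (both 10 e⁻, Z=12>9); F- < O2- (isoelectronic, higher Z=9 is smaller); O2- < N3- (both 10 e⁻, Z=8>7); N3- < P3- (same group, 1 shell fewer).

Be2+ < Mg2+ < F- < O2- < N3- < P3-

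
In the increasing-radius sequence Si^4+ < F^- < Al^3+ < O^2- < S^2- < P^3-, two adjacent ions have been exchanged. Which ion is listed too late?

Al^3+

Compare adjacent ions: both have 10 electrons but Z(Al)=13 > Z(F)=9, so Al^3+ should be the smaller of the two — yet in this increasing list F^- sits before Al^3+. Nothing else is reversed, so Al^3+ should move one place to the left.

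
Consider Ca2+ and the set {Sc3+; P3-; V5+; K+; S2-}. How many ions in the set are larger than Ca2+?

Isoelectronic series (18 e⁻ each). Size is set by nuclear charge: more protons means a smaller ion. V5+ (Z=23), Sc3+ (Z=21), Ca2+ (Z=20), K+ (Z=19), S2- (Z=16), P3- (Z=15).
Ordering all of them (including Ca2+) by radius gives V5+ < Sc3+ < Ca2+ < K+ < S2- < P3-. That's 3.

3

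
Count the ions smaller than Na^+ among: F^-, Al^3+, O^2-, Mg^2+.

These species are isoelectronic with 10 electrons. The only difference is the number of protons: Al^3+ (Z=13), Mg^2+ (Z=12), Na^+ (Z=11), F^- (Z=9), O^2- (Z=8). The strongest nuclear pull (Al^3+) gives the smallest ion.
Overall: Al^3+ < Mg^2+ < Na^+ < F^- < O^2-. Na^+ has 2 below it and 2 above. That's 2.

2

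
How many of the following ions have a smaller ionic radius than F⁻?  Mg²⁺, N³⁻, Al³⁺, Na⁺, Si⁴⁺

4

Isoelectronic series (10 e⁻ each). Size is set by nuclear charge: more protons means a smaller ion. Si⁴⁺ (Z=14), Al³⁺ (Z=13), Mg²⁺ (Z=12), Na⁺ (Z=11), F⁻ (Z=9), N³⁻ (Z=7).
Placing each against F⁻: smaller — Si⁴⁺, Al³⁺, Mg²⁺, Na⁺; larger — N³⁻. So 4 are smaller.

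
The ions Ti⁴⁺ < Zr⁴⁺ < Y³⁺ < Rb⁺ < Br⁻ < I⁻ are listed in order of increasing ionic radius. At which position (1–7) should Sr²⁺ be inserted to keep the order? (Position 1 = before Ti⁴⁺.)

First list Z and electron count for each: Ti⁴⁺ (Z=22, 18 e⁻), Zr⁴⁺ (Z=40, 36 e⁻), Y³⁺ (Z=39, 36 e⁻), Sr²⁺ (Z=38, 36 e⁻), Rb⁺ (Z=37, 36 e⁻), Br⁻ (Z=35, 36 e⁻), I⁻ (Z=53, 54 e⁻). Ti⁴⁺ < Zr⁴⁺ (same group, period 4 vs 5); Zr⁴⁺ < Y³⁺ (both 36 e⁻, Z=40>39); Y³⁺ < Sr²⁺ (both 36 e⁻, Z=39>38); Sr²⁺ < Rb⁺ (both 36 e⁻, Z=38>37); Rb⁺ < Br⁻ (isoelectronic, higher Z=37 is smaller); Br⁻ < I⁻ (same group, period 4 vs 5).
The complete sequence is Ti⁴⁺ < Zr⁴⁺ < Y³⁺ < Sr²⁺ < Rb⁺ < Br⁻ < I⁻. Sr²⁺ sits at position 4.

4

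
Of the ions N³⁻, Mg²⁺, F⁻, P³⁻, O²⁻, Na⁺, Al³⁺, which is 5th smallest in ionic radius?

O²⁻

First list Z and electron count for each: Al³⁺: 10 e⁻, Z=13, Mg²⁺: 10 e⁻, Z=12, Na⁺: 10 e⁻, Z=11, F⁻: 10 e⁻, Z=9, O²⁻: 10 e⁻, Z=8, N³⁻: 10 e⁻, Z=7, P³⁻: 18 e⁻, Z=15. Al³⁺ < Mg²⁺ (both 10 e⁻, Z=13>12); Mg²⁺ < Na⁺ (isoelectronic, higher Z=12 is smaller); Na⁺ < F⁻ (both 10 e⁻, Z=11>9); F⁻ < O²⁻ (both 10 e⁻, Z=9>8); O²⁻ < N³⁻ (both 10 e⁻, Z=8>7); N³⁻ < P³⁻ (same group, period 2 vs 3).
Ordering: Al³⁺ < Mg²⁺ < Na⁺ < F⁻ < O²⁻ < N³⁻ < P³⁻. The 5th smallest is O²⁻.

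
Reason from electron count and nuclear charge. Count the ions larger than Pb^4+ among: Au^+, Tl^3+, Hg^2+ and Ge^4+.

Ge^4+ has 28 e⁻ (Z=32), Pb^4+ has 78 e⁻ (Z=82), Tl^3+ has 78 e⁻ (Z=81), Hg^2+ has 78 e⁻ (Z=80), Au^+ has 78 e⁻ (Z=79). Ge^4+ < Pb^4+ (same group, 2 shells fewer); Pb^4+ < Tl^3+ (both 78 e⁻, Z=82>81); Tl^3+ < Hg^2+ (both 78 e⁻, Z=81>80); Hg^2+ < Au^+ (isoelectronic, higher Z=80 is smaller).
Placing each against Pb^4+: smaller — Ge^4+; larger — Tl^3+, Hg^2+, Au^+. Count: 3.

3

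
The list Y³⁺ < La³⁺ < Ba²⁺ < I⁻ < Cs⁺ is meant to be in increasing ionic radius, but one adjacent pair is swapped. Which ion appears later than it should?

Cs⁺

Compare adjacent ions: Cs⁺ and I⁻ share 54 electrons; the higher nuclear charge on Cs (Z=55) contracts it more, so Cs⁺ < I⁻ — yet in this increasing list I⁻ sits before Cs⁺. Nothing else is reversed, so Cs⁺ should move one place to the left.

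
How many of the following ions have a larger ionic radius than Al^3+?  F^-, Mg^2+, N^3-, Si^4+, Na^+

4

Each ion has 10 electrons. The ranking follows nuclear charge in reverse — greater Z gives a smaller radius. Si^4+ (Z=14), Al^3+ (Z=13), Mg^2+ (Z=12), Na^+ (Z=11), F^- (Z=9), N^3- (Z=7).
Placing each against Al^3+: smaller — Si^4+; larger — Mg^2+, Na^+, F^-, N^3-. That's 4.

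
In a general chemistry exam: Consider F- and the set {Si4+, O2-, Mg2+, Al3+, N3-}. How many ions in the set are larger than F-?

2

Isoelectronic series (10 e⁻ each). Size is set by nuclear charge: more protons means a smaller ion. Si4+ (Z=14), Al3+ (Z=13), Mg2+ (Z=12), F- (Z=9), O2- (Z=8), N3- (Z=7).
Relative to F-, the ions that are larger are O2-, N3-. So 2 are larger.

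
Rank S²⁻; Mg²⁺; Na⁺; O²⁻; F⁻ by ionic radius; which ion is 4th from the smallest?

O²⁻

First list Z and electron count for each: Mg²⁺ (Z=12, 10 e⁻), Na⁺ (Z=11, 10 e⁻), F⁻ (Z=9, 10 e⁻), O²⁻ (Z=8, 10 e⁻), S²⁻ (Z=16, 18 e⁻). Mg²⁺ < Na⁺ (isoelectronic, higher Z=12 is smaller); Na⁺ < F⁻ (isoelectronic, higher Z=11 is smaller); F⁻ < O²⁻ (isoelectronic, higher Z=9 is smaller); O²⁻ < S²⁻ (same group, period 2 vs 3).
Ordering: Mg²⁺ < Na⁺ < F⁻ < O²⁻ < S²⁻. The 4th smallest is O²⁻.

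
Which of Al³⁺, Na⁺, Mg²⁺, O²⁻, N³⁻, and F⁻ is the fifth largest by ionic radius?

Isoelectronic series (10 e⁻ each). Size is set by nuclear charge: more protons means a smaller ion. Al³⁺ (Z=13), Mg²⁺ (Z=12), Na⁺ (Z=11), F⁻ (Z=9), O²⁻ (Z=8), N³⁻ (Z=7).
Ordering: Al³⁺ < Mg²⁺ < Na⁺ < F⁻ < O²⁻ < N³⁻. The fifth largest is Mg²⁺.

Mg²⁺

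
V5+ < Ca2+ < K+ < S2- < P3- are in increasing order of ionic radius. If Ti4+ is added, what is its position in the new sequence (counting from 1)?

2

Each ion has 18 electrons. The ranking follows nuclear charge in reverse — greater Z gives a smaller radius. V5+ (Z=23), Ti4+ (Z=22), Ca2+ (Z=20), K+ (Z=19), S2- (Z=16), P3- (Z=15).
With Ti4+ included the full order is V5+ < Ti4+ < Ca2+ < K+ < S2- < P3-, so it takes position 2.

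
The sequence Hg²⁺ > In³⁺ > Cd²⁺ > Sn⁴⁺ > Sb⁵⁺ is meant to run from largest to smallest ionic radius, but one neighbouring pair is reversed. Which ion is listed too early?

In³⁺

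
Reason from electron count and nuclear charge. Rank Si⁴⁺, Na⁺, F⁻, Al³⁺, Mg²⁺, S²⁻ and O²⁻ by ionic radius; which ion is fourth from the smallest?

Electron counts and nuclear charges: Si⁴⁺: 10 e⁻, Z=14, Al³⁺: 10 e⁻, Z=13, Mg²⁺: 10 e⁻, Z=12, Na⁺: 10 e⁻, Z=11, F⁻: 10 e⁻, Z=9, O²⁻: 10 e⁻, Z=8, S²⁻: 18 e⁻, Z=16. Si⁴⁺ < Al³⁺ (isoelectronic, higher Z=14 is smaller); Al³⁺ < Mg²⁺ (isoelectronic, higher Z=13 is smaller); Mg²⁺ < Na⁺ (both 10 e⁻, Z=12>11); Na⁺ < F⁻ (isoelectronic, higher Z=11 is smaller); F⁻ < O²⁻ (both 10 e⁻, Z=9>8); O²⁻ < S²⁻ (same group, 1 shell fewer).
Full ascending order: Si⁴⁺ < Al³⁺ < Mg²⁺ < Na⁺ < F⁻ < O²⁻ < S²⁻. Counting from the smallest, position 4 is Na⁺.

Na⁺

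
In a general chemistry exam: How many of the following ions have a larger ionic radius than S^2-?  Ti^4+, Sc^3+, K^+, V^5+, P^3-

1

All of these have 18 electrons (isoelectronic). With the same electron cloud, the ion with the most protons pulls it in tightest. Nuclear charges: V^5+ (Z=23), Ti^4+ (Z=22), Sc^3+ (Z=21), K^+ (Z=19), S^2- (Z=16), P^3- (Z=15). Highest Z is smallest.
Placing each against S^2-: smaller — V^5+, Ti^4+, Sc^3+, K^+; larger — P^3-. Count: 1.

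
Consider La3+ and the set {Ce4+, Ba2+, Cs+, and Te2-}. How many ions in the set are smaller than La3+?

1

Each ion has 54 electrons. The ranking follows nuclear charge in reverse — greater Z gives a smaller radius. Ce4+ (Z=58), La3+ (Z=57), Ba2+ (Z=56), Cs+ (Z=55), Te2- (Z=52).
Placing each against La3+: smaller — Ce4+; larger — Ba2+, Cs+, Te2-. That's 1.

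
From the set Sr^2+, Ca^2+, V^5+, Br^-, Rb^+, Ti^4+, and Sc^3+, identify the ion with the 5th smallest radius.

Sr^2+

Electron counts and nuclear charges: V^5+ has 18 e⁻ (Z=23), Ti^4+ has 18 e⁻ (Z=22), Sc^3+ has 18 e⁻ (Z=21), Ca^2+ has 18 e⁻ (Z=20), Sr^2+ has 36 e⁻ (Z=38), Rb^+ has 36 e⁻ (Z=37), Br^- has 36 e⁻ (Z=35). V^5+ < Ti^4+ (isoelectronic, higher Z=23 is smaller); Ti^4+ < Sc^3+ (both 18 e⁻, Z=22>21); Sc^3+ < Ca^2+ (both 18 e⁻, Z=21>20); Ca^2+ < Sr^2+ (same group, 1 shell fewer); Sr^2+ < Rb^+ (both 36 e⁻, Z=38>37); Rb^+ < Br^- (isoelectronic, higher Z=37 is smaller).
Full ascending order: V^5+ < Ti^4+ < Sc^3+ < Ca^2+ < Sr^2+ < Rb^+ < Br^-. Counting from the smallest, position 5 is Sr^2+.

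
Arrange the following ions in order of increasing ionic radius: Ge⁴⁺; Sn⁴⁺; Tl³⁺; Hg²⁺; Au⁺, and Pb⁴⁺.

Ge⁴⁺ < Sn⁴⁺ < Pb⁴⁺ < Tl³⁺ < Hg²⁺ < Au⁺

Tabulating Z and e⁻: Ge⁴⁺: 28 e⁻, Z=32, Sn⁴⁺: 46 e⁻, Z=50, Pb⁴⁺: 78 e⁻, Z=82, Tl³⁺: 78 e⁻, Z=81, Hg²⁺: 78 e⁻, Z=80, Au⁺: 78 e⁻, Z=79. Ge⁴⁺ < Sn⁴⁺ (same group, 1 shell fewer); Sn⁴⁺ < Pb⁴⁺ (same group, period 5 vs 6); Pb⁴⁺ < Tl³⁺ (both 78 e⁻, Z=82>81); Tl³⁺ < Hg²⁺ (both 78 e⁻, Z=81>80); Hg²⁺ < Au⁺ (both 78 e⁻, Z=80>79).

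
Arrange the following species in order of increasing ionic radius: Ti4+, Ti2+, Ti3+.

Ti4+ < Ti3+ < Ti2+

These are all Ti ions. Removing more electrons (higher positive charge) pulls the remaining electrons in closer, so Ti4+ is smallest and Ti2+ is largest.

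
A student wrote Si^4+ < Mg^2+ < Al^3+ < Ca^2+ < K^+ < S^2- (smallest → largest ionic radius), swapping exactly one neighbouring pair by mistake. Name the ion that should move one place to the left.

Compare adjacent ions: Al^3+ and Mg^2+ share 10 electrons; the higher nuclear charge on Al (Z=13) contracts it more, so Al^3+ < Mg^2+ — yet in this increasing list Mg^2+ sits before Al^3+. Nothing else is reversed, so Al^3+ should move one place to the left.

Al^3+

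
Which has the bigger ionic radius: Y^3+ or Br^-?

Br^-

Isoelectronic series (36 e⁻ each). Size is set by nuclear charge: more protons means a smaller ion. Y^3+ (Z=39), Br^- (Z=35).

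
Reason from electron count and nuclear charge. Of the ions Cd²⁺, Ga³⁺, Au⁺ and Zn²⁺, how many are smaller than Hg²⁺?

Work out protons and electrons: Ga³⁺: 28 e⁻, Z=31, Zn²⁺: 28 e⁻, Z=30, Cd²⁺: 46 e⁻, Z=48, Hg²⁺: 78 e⁻, Z=80, Au⁺: 78 e⁻, Z=79. Ga³⁺ < Zn²⁺ (isoelectronic, higher Z=31 is smaller); Zn²⁺ < Cd²⁺ (same group, 1 shell fewer); Cd²⁺ < Hg²⁺ (same group, 1 shell fewer); Hg²⁺ < Au⁺ (both 78 e⁻, Z=80>79).
Relative to Hg²⁺, the ions that are smaller are Ga³⁺, Zn²⁺, Cd²⁺. So 3 are smaller.

3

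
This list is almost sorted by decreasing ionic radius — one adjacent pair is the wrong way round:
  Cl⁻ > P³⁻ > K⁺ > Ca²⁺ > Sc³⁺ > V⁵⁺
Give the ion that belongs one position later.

Cl⁻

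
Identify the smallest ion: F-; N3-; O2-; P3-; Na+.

Work out protons and electrons: Na+ has 10 e⁻ (Z=11), F- has 10 e⁻ (Z=9), O2- has 10 e⁻ (Z=8), N3- has 10 e⁻ (Z=7), P3- has 18 e⁻ (Z=15). Na+ < F- (both 10 e⁻, Z=11>9); F- < O2- (both 10 e⁻, Z=9>8); O2- < N3- (isoelectronic, higher Z=8 is smaller); N3- < P3- (same group, period 2 vs 3).

Na+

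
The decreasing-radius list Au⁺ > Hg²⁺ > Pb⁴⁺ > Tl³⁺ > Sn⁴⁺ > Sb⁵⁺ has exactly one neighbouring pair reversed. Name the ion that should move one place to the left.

Tl³⁺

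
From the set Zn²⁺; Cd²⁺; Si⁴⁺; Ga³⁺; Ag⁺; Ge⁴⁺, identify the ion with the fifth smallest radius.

Cd²⁺

First list Z and electron count for each: Si⁴⁺ (Z=14, 10 e⁻), Ge⁴⁺ (Z=32, 28 e⁻), Ga³⁺ (Z=31, 28 e⁻), Zn²⁺ (Z=30, 28 e⁻), Cd²⁺ (Z=48, 46 e⁻), Ag⁺ (Z=47, 46 e⁻). Si⁴⁺ < Ge⁴⁺ (same group, 1 shell fewer); Ge⁴⁺ < Ga³⁺ (both 28 e⁻, Z=32>31); Ga³⁺ < Zn²⁺ (isoelectronic, higher Z=31 is smaller); Zn²⁺ < Cd²⁺ (same group, period 4 vs 5); Cd²⁺ < Ag⁺ (both 46 e⁻, Z=48>47).
So the order is Si⁴⁺ < Ge⁴⁺ < Ga³⁺ < Zn²⁺ < Cd²⁺ < Ag⁺; the 5th-smallest ion is Cd²⁺.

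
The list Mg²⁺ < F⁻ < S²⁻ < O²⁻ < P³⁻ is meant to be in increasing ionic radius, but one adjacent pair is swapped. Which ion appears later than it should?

O²⁻

Compare adjacent ions: same group and charge — period 2 sits above period 3, so O²⁻ is smaller — yet in this increasing list S²⁻ sits before O²⁻. Nothing else is reversed, so O²⁻ should move one place to the left.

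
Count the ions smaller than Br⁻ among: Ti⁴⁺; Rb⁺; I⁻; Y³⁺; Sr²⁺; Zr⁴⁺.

5

Work out protons and electrons: Ti⁴⁺: 18 e⁻, Z=22, Zr⁴⁺: 36 e⁻, Z=40, Y³⁺: 36 e⁻, Z=39, Sr²⁺: 36 e⁻, Z=38, Rb⁺: 36 e⁻, Z=37, Br⁻: 36 e⁻, Z=35, I⁻: 54 e⁻, Z=53. Ti⁴⁺ < Zr⁴⁺ (same group, period 4 vs 5); Zr⁴⁺ < Y³⁺ (both 36 e⁻, Z=40>39); Y³⁺ < Sr²⁺ (isoelectronic, higher Z=39 is smaller); Sr²⁺ < Rb⁺ (isoelectronic, higher Z=38 is smaller); Rb⁺ < Br⁻ (isoelectronic, higher Z=37 is smaller); Br⁻ < I⁻ (same group, period 4 vs 5).
Relative to Br⁻, the ions that are smaller are Ti⁴⁺, Zr⁴⁺, Y³⁺, Sr²⁺, Rb⁺. That's 5.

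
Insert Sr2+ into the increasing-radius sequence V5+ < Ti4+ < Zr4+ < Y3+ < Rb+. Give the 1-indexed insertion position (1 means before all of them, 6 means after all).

5

Work out protons and electrons: V5+ (Z=23, 18 e⁻), Ti4+ (Z=22, 18 e⁻), Zr4+ (Z=40, 36 e⁻), Y3+ (Z=39, 36 e⁻), Sr2+ (Z=38, 36 e⁻), Rb+ (Z=37, 36 e⁻). V5+ < Ti4+ (both 18 e⁻, Z=23>22); Ti4+ < Zr4+ (same group, 1 shell fewer); Zr4+ < Y3+ (both 36 e⁻, Z=40>39); Y3+ < Sr2+ (isoelectronic, higher Z=39 is smaller); Sr2+ < Rb+ (isoelectronic, higher Z=38 is smaller).
The complete sequence is V5+ < Ti4+ < Zr4+ < Y3+ < Sr2+ < Rb+. Sr2+ sits at position 5.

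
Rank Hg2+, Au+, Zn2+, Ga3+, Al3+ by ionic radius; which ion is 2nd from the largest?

Hg2+

Al3+ has 10 e⁻ (Z=13), Ga3+ has 28 e⁻ (Z=31), Zn2+ has 28 e⁻ (Z=30), Hg2+ has 78 e⁻ (Z=80), Au+ has 78 e⁻ (Z=79). Al3+ < Ga3+ (same group, period 3 vs 4); Ga3+ < Zn2+ (isoelectronic, higher Z=31 is smaller); Zn2+ < Hg2+ (same group, period 4 vs 6); Hg2+ < Au+ (both 78 e⁻, Z=80>79).
That gives Al3+ < Ga3+ < Zn2+ < Hg2+ < Au+. From the largest end, number 2 is Hg2+.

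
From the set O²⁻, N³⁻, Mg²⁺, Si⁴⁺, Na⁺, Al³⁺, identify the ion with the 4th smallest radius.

Na⁺

Isoelectronic series (10 e⁻ each). Size is set by nuclear charge: more protons means a smaller ion. Si⁴⁺ (Z=14), Al³⁺ (Z=13), Mg²⁺ (Z=12), Na⁺ (Z=11), O²⁻ (Z=8), N³⁻ (Z=7).
Full ascending order: Si⁴⁺ < Al³⁺ < Mg²⁺ < Na⁺ < O²⁻ < N³⁻. Counting from the smallest, position 4 is Na⁺.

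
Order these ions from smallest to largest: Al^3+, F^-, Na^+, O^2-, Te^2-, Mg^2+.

Al^3+ < Mg^2+ < Na^+ < F^- < O^2- < Te^2-

Al^3+: 10 e⁻, Z=13, Mg^2+: 10 e⁻, Z=12, Na^+: 10 e⁻, Z=11, F^-: 10 e⁻, Z=9, O^2-: 10 e⁻, Z=8, Te^2-: 54 e⁻, Z=52. Al^3+ < Mg^2+ (both 10 e⁻, Z=13>12); Mg^2+ < Na^+ (both 10 e⁻, Z=12>11); Na^+ < F^- (both 10 e⁻, Z=11>9); F^- < O^2- (both 10 e⁻, Z=9>8); O^2- < Te^2- (same group, 3 shells fewer).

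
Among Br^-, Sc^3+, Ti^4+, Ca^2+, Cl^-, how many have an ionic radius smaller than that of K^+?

3

Work out protons and electrons: Ti^4+ has 18 e⁻ (Z=22), Sc^3+ has 18 e⁻ (Z=21), Ca^2+ has 18 e⁻ (Z=20), K^+ has 18 e⁻ (Z=19), Cl^- has 18 e⁻ (Z=17), Br^- has 36 e⁻ (Z=35). Ti^4+ < Sc^3+ (isoelectronic, higher Z=22 is smaller); Sc^3+ < Ca^2+ (both 18 e⁻, Z=21>20); Ca^2+ < K^+ (isoelectronic, higher Z=20 is smaller); K^+ < Cl^- (isoelectronic, higher Z=19 is smaller); Cl^- < Br^- (same group, 1 shell fewer).
Ordering all of them (including K^+) by radius gives Ti^4+ < Sc^3+ < Ca^2+ < K^+ < Cl^- < Br^-. That's 3.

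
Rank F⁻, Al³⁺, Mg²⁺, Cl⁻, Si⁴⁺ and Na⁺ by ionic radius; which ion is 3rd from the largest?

First list Z and electron count for each: Si⁴⁺ has 10 e⁻ (Z=14), Al³⁺ has 10 e⁻ (Z=13), Mg²⁺ has 10 e⁻ (Z=12), Na⁺ has 10 e⁻ (Z=11), F⁻ has 10 e⁻ (Z=9), Cl⁻ has 18 e⁻ (Z=17). Si⁴⁺ < Al³⁺ (isoelectronic, higher Z=14 is smaller); Al³⁺ < Mg²⁺ (both 10 e⁻, Z=13>12); Mg²⁺ < Na⁺ (isoelectronic, higher Z=12 is smaller); Na⁺ < F⁻ (isoelectronic, higher Z=11 is smaller); F⁻ < Cl⁻ (same group, 1 shell fewer).
Full ascending order: Si⁴⁺ < Al³⁺ < Mg²⁺ < Na⁺ < F⁻ < Cl⁻. Counting from the largest, position 3 is Na⁺.

Na⁺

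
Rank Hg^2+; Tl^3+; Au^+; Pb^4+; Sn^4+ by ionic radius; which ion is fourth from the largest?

Electron counts and nuclear charges: Sn^4+ has 46 e⁻ (Z=50), Pb^4+ has 78 e⁻ (Z=82), Tl^3+ has 78 e⁻ (Z=81), Hg^2+ has 78 e⁻ (Z=80), Au^+ has 78 e⁻ (Z=79). Sn^4+ < Pb^4+ (same group, period 5 vs 6); Pb^4+ < Tl^3+ (isoelectronic, higher Z=82 is smaller); Tl^3+ < Hg^2+ (isoelectronic, higher Z=81 is smaller); Hg^2+ < Au^+ (isoelectronic, higher Z=80 is smaller).
Ordering: Sn^4+ < Pb^4+ < Tl^3+ < Hg^2+ < Au^+. The fourth largest is Pb^4+.

Pb^4+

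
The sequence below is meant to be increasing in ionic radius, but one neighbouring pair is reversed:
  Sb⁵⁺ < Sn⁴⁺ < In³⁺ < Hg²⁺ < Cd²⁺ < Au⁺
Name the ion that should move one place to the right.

Compare adjacent ions: same group and charge — period 5 sits above period 6, so Cd²⁺ is smaller — yet in this increasing list Hg²⁺ sits before Cd²⁺. Nothing else is reversed, so Hg²⁺ should move one place to the right.

Hg²⁺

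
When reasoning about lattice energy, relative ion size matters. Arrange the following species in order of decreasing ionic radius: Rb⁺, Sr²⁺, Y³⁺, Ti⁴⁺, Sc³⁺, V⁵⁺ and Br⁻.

Electron counts and nuclear charges: V⁵⁺ has 18 e⁻ (Z=23), Ti⁴⁺ has 18 e⁻ (Z=22), Sc³⁺ has 18 e⁻ (Z=21), Y³⁺ has 36 e⁻ (Z=39), Sr²⁺ has 36 e⁻ (Z=38), Rb⁺ has 36 e⁻ (Z=37), Br⁻ has 36 e⁻ (Z=35). V⁵⁺ < Ti⁴⁺ (isoelectronic, higher Z=23 is smaller); Ti⁴⁺ < Sc³⁺ (both 18 e⁻, Z=22>21); Sc³⁺ < Y³⁺ (same group, period 4 vs 5); Y³⁺ < Sr²⁺ (isoelectronic, higher Z=39 is smaller); Sr²⁺ < Rb⁺ (both 36 e⁻, Z=38>37); Rb⁺ < Br⁻ (both 36 e⁻, Z=37>35).

Br⁻ > Rb⁺ > Sr²⁺ > Y³⁺ > Sc³⁺ > Ti⁴⁺ > V⁵⁺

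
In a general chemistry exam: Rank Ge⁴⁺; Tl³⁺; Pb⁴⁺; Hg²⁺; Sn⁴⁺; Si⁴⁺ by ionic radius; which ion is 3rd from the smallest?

Work out protons and electrons: Si⁴⁺: 10 e⁻, Z=14, Ge⁴⁺: 28 e⁻, Z=32, Sn⁴⁺: 46 e⁻, Z=50, Pb⁴⁺: 78 e⁻, Z=82, Tl³⁺: 78 e⁻, Z=81, Hg²⁺: 78 e⁻, Z=80. Si⁴⁺ < Ge⁴⁺ (same group, 1 shell fewer); Ge⁴⁺ < Sn⁴⁺ (same group, 1 shell fewer); Sn⁴⁺ < Pb⁴⁺ (same group, 1 shell fewer); Pb⁴⁺ < Tl³⁺ (isoelectronic, higher Z=82 is smaller); Tl³⁺ < Hg²⁺ (both 78 e⁻, Z=81>80).
Full ascending order: Si⁴⁺ < Ge⁴⁺ < Sn⁴⁺ < Pb⁴⁺ < Tl³⁺ < Hg²⁺. Counting from the smallest, position 3 is Sn⁴⁺.

Sn⁴⁺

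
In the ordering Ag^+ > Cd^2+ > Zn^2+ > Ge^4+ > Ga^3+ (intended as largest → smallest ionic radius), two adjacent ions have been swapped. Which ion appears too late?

Ga^3+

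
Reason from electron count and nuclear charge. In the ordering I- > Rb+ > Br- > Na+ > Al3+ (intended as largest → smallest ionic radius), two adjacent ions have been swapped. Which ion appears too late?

Br-

Compare adjacent ions: Rb+ and Br- share 36 electrons; the higher nuclear charge on Rb (Z=37) contracts it more, so Rb+ < Br- — yet in this decreasing list Rb+ sits before Br-. Nothing else is reversed, so Br- should move one place to the left.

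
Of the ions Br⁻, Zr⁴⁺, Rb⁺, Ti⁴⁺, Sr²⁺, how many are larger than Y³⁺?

3

Electron counts and nuclear charges: Ti⁴⁺ has 18 e⁻ (Z=22), Zr⁴⁺ has 36 e⁻ (Z=40), Y³⁺ has 36 e⁻ (Z=39), Sr²⁺ has 36 e⁻ (Z=38), Rb⁺ has 36 e⁻ (Z=37), Br⁻ has 36 e⁻ (Z=35). Ti⁴⁺ < Zr⁴⁺ (same group, period 4 vs 5); Zr⁴⁺ < Y³⁺ (isoelectronic, higher Z=40 is smaller); Y³⁺ < Sr²⁺ (both 36 e⁻, Z=39>38); Sr²⁺ < Rb⁺ (isoelectronic, higher Z=38 is smaller); Rb⁺ < Br⁻ (both 36 e⁻, Z=37>35).
Overall: Ti⁴⁺ < Zr⁴⁺ < Y³⁺ < Sr²⁺ < Rb⁺ < Br⁻. Y³⁺ has 2 below it and 3 above. That's 3.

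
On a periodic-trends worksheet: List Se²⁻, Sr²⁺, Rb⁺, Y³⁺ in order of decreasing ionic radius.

These species are isoelectronic with 36 electrons. The only difference is the number of protons: Y³⁺ (Z=39), Sr²⁺ (Z=38), Rb⁺ (Z=37), Se²⁻ (Z=34). The strongest nuclear pull (Y³⁺) gives the smallest ion.

Se²⁻ > Rb⁺ > Sr²⁺ > Y³⁺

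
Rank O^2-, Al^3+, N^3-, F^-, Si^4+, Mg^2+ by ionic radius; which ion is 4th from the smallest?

These species are isoelectronic with 10 electrons. The only difference is the number of protons: Si^4+ (Z=14), Al^3+ (Z=13), Mg^2+ (Z=12), F^- (Z=9), O^2- (Z=8), N^3- (Z=7). The strongest nuclear pull (Si^4+) gives the smallest ion.
Full ascending order: Si^4+ < Al^3+ < Mg^2+ < F^- < O^2- < N^3-. Counting from the smallest, position 4 is F^-.

F^-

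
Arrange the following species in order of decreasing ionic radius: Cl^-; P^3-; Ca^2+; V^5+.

These species are isoelectronic with 18 electrons. The only difference is the number of protons: V^5+ (Z=23), Ca^2+ (Z=20), Cl^- (Z=17), P^3- (Z=15). The strongest nuclear pull (V^5+) gives the smallest ion.

P^3- > Cl^- > Ca^2+ > V^5+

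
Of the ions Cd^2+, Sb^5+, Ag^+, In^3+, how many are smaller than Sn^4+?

1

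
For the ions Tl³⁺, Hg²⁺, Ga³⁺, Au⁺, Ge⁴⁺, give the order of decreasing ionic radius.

Electron counts and nuclear charges: Ge⁴⁺: 28 e⁻, Z=32, Ga³⁺: 28 e⁻, Z=31, Tl³⁺: 78 e⁻, Z=81, Hg²⁺: 78 e⁻, Z=80, Au⁺: 78 e⁻, Z=79. Ge⁴⁺ < Ga³⁺ (isoelectronic, higher Z=32 is smaller); Ga³⁺ < Tl³⁺ (same group, 2 shells fewer); Tl³⁺ < Hg²⁺ (both 78 e⁻, Z=81>80); Hg²⁺ < Au⁺ (isoelectronic, higher Z=80 is smaller).

Au⁺ > Hg²⁺ > Tl³⁺ > Ga³⁺ > Ge⁴⁺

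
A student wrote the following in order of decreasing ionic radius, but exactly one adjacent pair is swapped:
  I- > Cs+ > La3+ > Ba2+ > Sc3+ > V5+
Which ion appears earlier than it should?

La3+

Check each adjacent pair. La3+ and Ba2+ are reversed: both have 54 electrons but Z(La)=57 > Z(Ba)=56, so La3+ should be the smaller of the two. No other neighbouring pair contradicts the periodic trends, so La3+ is the ion listed too early.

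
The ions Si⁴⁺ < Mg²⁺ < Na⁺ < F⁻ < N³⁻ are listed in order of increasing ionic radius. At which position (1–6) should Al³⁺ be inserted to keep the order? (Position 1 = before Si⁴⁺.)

Each ion has 10 electrons. The ranking follows nuclear charge in reverse — greater Z gives a smaller radius. Si⁴⁺ (Z=14), Al³⁺ (Z=13), Mg²⁺ (Z=12), Na⁺ (Z=11), F⁻ (Z=9), N³⁻ (Z=7).
Merged order: Si⁴⁺ < Al³⁺ < Mg²⁺ < Na⁺ < F⁻ < N³⁻ — Al³⁺ is number 2.

2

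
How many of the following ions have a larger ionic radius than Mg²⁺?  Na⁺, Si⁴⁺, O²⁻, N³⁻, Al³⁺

All of these have 10 electrons (isoelectronic). With the same electron cloud, the ion with the most protons pulls it in tightest. Nuclear charges: Si⁴⁺ (Z=14), Al³⁺ (Z=13), Mg²⁺ (Z=12), Na⁺ (Z=11), O²⁻ (Z=8), N³⁻ (Z=7). Highest Z is smallest.
Overall: Si⁴⁺ < Al³⁺ < Mg²⁺ < Na⁺ < O²⁻ < N³⁻. Mg²⁺ has 2 below it and 3 above. That's 3.

3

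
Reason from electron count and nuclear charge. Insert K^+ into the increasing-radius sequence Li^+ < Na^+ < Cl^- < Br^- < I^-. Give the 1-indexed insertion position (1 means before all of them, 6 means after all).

3

First list Z and electron count for each: Li^+ has 2 e⁻ (Z=3), Na^+ has 10 e⁻ (Z=11), K^+ has 18 e⁻ (Z=19), Cl^- has 18 e⁻ (Z=17), Br^- has 36 e⁻ (Z=35), I^- has 54 e⁻ (Z=53). Li^+ < Na^+ (same group, period 2 vs 3); Na^+ < K^+ (same group, period 3 vs 4); K^+ < Cl^- (isoelectronic, higher Z=19 is smaller); Cl^- < Br^- (same group, period 3 vs 4); Br^- < I^- (same group, 1 shell fewer).
With K^+ included the full order is Li^+ < Na^+ < K^+ < Cl^- < Br^- < I^-, so it takes position 3.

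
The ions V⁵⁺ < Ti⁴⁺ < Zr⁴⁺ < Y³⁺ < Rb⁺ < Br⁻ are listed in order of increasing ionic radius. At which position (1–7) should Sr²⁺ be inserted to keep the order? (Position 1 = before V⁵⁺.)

5

Tabulating Z and e⁻: V⁵⁺ (Z=23, 18 e⁻), Ti⁴⁺ (Z=22, 18 e⁻), Zr⁴⁺ (Z=40, 36 e⁻), Y³⁺ (Z=39, 36 e⁻), Sr²⁺ (Z=38, 36 e⁻), Rb⁺ (Z=37, 36 e⁻), Br⁻ (Z=35, 36 e⁻). V⁵⁺ < Ti⁴⁺ (both 18 e⁻, Z=23>22); Ti⁴⁺ < Zr⁴⁺ (same group, 1 shell fewer); Zr⁴⁺ < Y³⁺ (both 36 e⁻, Z=40>39); Y³⁺ < Sr²⁺ (both 36 e⁻, Z=39>38); Sr²⁺ < Rb⁺ (both 36 e⁻, Z=38>37); Rb⁺ < Br⁻ (both 36 e⁻, Z=37>35).
The complete sequence is V⁵⁺ < Ti⁴⁺ < Zr⁴⁺ < Y³⁺ < Sr²⁺ < Rb⁺ < Br⁻. Sr²⁺ sits at position 5.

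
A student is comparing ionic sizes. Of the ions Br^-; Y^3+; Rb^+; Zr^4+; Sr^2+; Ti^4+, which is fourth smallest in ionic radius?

Ti^4+ (Z=22, 18 e⁻), Zr^4+ (Z=40, 36 e⁻), Y^3+ (Z=39, 36 e⁻), Sr^2+ (Z=38, 36 e⁻), Rb^+ (Z=37, 36 e⁻), Br^- (Z=35, 36 e⁻). Ti^4+ < Zr^4+ (same group, period 4 vs 5); Zr^4+ < Y^3+ (both 36 e⁻, Z=40>39); Y^3+ < Sr^2+ (both 36 e⁻, Z=39>38); Sr^2+ < Rb^+ (isoelectronic, higher Z=38 is smaller); Rb^+ < Br^- (both 36 e⁻, Z=37>35).
That gives Ti^4+ < Zr^4+ < Y^3+ < Sr^2+ < Rb^+ < Br^-. From the smallest end, number 4 is Sr^2+.

Sr^2+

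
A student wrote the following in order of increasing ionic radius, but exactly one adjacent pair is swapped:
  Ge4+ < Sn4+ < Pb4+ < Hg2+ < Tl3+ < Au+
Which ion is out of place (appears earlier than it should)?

Hg2+

Compare adjacent ions: Tl3+ and Hg2+ share 78 electrons; the higher nuclear charge on Tl (Z=81) contracts it more, so Tl3+ < Hg2+ — yet in this increasing list Hg2+ sits before Tl3+. Nothing else is reversed, so Hg2+ should move one place to the right.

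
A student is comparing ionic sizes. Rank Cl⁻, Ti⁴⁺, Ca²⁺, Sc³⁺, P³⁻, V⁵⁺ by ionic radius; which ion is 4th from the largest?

All of these have 18 electrons (isoelectronic). With the same electron cloud, the ion with the most protons pulls it in tightest. Nuclear charges: V⁵⁺ (Z=23), Ti⁴⁺ (Z=22), Sc³⁺ (Z=21), Ca²⁺ (Z=20), Cl⁻ (Z=17), P³⁻ (Z=15). Highest Z is smallest.
That gives V⁵⁺ < Ti⁴⁺ < Sc³⁺ < Ca²⁺ < Cl⁻ < P³⁻. From the largest end, number 4 is Sc³⁺.

Sc³⁺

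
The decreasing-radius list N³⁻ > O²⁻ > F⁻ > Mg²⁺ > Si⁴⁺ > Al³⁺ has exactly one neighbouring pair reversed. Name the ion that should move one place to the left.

Al³⁺

Check each adjacent pair. Si⁴⁺ and Al³⁺ are reversed: they are isoelectronic (10 e⁻) and Si has more protons than Al (14 vs 13), making Si⁴⁺ smaller. No other neighbouring pair contradicts the periodic trends, so Al³⁺ is the ion listed too late.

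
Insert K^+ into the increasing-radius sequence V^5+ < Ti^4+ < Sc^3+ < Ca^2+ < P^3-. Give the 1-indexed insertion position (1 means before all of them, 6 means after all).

All of these have 18 electrons (isoelectronic). With the same electron cloud, the ion with the most protons pulls it in tightest. Nuclear charges: V^5+ (Z=23), Ti^4+ (Z=22), Sc^3+ (Z=21), Ca^2+ (Z=20), K^+ (Z=19), P^3- (Z=15). Highest Z is smallest.
Putting K^+ in gives V^5+ < Ti^4+ < Sc^3+ < Ca^2+ < K^+ < P^3-; it lands at slot 5.

5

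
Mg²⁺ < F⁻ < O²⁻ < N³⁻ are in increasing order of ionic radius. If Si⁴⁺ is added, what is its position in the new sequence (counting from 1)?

1

Each ion has 10 electrons. The ranking follows nuclear charge in reverse — greater Z gives a smaller radius. Si⁴⁺ (Z=14), Mg²⁺ (Z=12), F⁻ (Z=9), O²⁻ (Z=8), N³⁻ (Z=7).
Merged order: Si⁴⁺ < Mg²⁺ < F⁻ < O²⁻ < N³⁻ — Si⁴⁺ is number 1.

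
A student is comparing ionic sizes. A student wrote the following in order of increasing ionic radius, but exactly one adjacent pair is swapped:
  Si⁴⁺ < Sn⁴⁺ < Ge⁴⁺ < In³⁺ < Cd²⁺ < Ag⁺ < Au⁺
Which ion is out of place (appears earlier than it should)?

The pair Sn⁴⁺, Ge⁴⁺ is the wrong way round — both in group 14 with the same charge; Ge⁴⁺ (period 4) has the smaller radius. All other adjacent pairs agree with periodic trends, so Sn⁴⁺ is the misplaced ion.

Sn⁴⁺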